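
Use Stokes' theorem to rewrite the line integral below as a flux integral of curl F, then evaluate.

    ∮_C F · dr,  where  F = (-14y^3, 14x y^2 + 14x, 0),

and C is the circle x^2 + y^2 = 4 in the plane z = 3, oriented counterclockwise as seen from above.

Let S be the flat disk x^2 + y^2 ≤ 4 in the plane z = 3, with upward unit normal n̂ = ẑ. By Stokes' theorem,

    ∮_C F · dr = ∬_S (∇ × F) · n̂ dS = ∬_D (curl F)_z dA,

where D is the disk x^2 + y^2 ≤ 4.

Compute the curl of F = (-14y^3, 14x y^2 + 14x, 0):
    (∇ × F)_x = ∂F_z/∂y - ∂F_y/∂z = 0,
    (∇ × F)_y = ∂F_x/∂z - ∂F_z/∂x = 0,
    (∇ × F)_z = ∂F_y/∂x - ∂F_x/∂y = 56y^2 + 14.

On z = 3, (curl F)_z = 56y^2 + 14.

Convert to polar (x = r cos θ, y = r sin θ, dA = r dr dθ); the integrand becomes 56r^2sin(θ)^2 + 14, so

    ∬_D (curl F)_z dA = ∫_0^{2π} ∫_0^{2} (56r^2sin(θ)^2 + 14) · r dr dθ.

Inner (r from 0 to 2): 224sin(θ)^2 + 28.
Outer (θ from 0 to 2π): 280π.

Therefore ∮_C F · dr = 280π.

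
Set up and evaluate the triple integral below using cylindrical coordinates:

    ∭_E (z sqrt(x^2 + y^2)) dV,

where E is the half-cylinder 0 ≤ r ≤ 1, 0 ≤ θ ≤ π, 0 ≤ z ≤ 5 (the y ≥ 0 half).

In cylindrical coordinates, x = r cos(θ), y = r sin(θ), z = z, and dV = r dr dθ dz.

The integrand becomes r z, so

    ∭_E (z sqrt(x^2 + y^2)) dV = ∫_{0}^{π} ∫_{0}^{1} ∫_{0}^{5} (r z) · r dz dr dθ.

Inner (z): 25r^2/2.
Middle (r from 0 to 1): 25/6.
Outer (θ): 25π/6.

Therefore the triple integral equals 25π/6.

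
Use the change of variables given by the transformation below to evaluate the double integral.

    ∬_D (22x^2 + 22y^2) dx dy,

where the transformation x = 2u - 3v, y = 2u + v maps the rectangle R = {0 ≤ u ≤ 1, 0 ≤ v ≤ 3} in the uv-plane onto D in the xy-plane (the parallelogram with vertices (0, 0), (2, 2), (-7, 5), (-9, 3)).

Compute the Jacobian determinant of (x, y) with respect to (u, v):

    ∂(x,y)/∂(u,v) = | 2  -3 | = (2)(1) - (-3)(2) = 8.
                   | 2  1 |

Its absolute value is |J| = 8 (the area scaling factor).

Substituting x = 2u - 3v, y = 2u + v into the integrand,

    22x^2 + 22y^2 → 176u^2 - 176u v + 220v^2,

so the integral becomes

    ∬_R (176u^2 - 176u v + 220v^2) · |J| du dv = ∫_0^1 ∫_0^3 (1408u^2 - 1408u v + 1760v^2) dv du.

Inner (v): 4224u^2 - 6336u + 15840.
Outer (u): 14080.

Therefore ∬_D (22x^2 + 22y^2) dx dy = 14080.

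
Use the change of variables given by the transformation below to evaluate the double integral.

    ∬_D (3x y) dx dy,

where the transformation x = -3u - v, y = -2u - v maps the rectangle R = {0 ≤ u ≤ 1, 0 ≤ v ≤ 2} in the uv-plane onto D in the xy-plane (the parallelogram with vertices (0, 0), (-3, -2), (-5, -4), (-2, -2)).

Compute the Jacobian determinant of (x, y) with respect to (u, v):

    ∂(x,y)/∂(u,v) = | -3  -1 | = (-3)(-1) - (-1)(-2) = 1.
                   | -2  -1 |

Its absolute value is |J| = 1 (the area scaling factor).

Substituting x = -3u - v, y = -2u - v into the integrand,

    3x y → 18u^2 + 15u v + 3v^2,

so the integral becomes

    ∬_R (18u^2 + 15u v + 3v^2) · |J| du dv = ∫_0^1 ∫_0^2 (18u^2 + 15u v + 3v^2) dv du.

Inner (v): 36u^2 + 30u + 8.
Outer (u): 35.

Therefore ∬_D (3x y) dx dy = 35.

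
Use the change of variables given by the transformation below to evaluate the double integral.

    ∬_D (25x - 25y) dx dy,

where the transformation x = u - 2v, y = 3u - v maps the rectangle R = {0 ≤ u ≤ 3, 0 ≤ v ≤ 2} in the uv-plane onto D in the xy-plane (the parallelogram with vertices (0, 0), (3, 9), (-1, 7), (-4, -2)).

Compute the Jacobian determinant of (x, y) with respect to (u, v):

    ∂(x,y)/∂(u,v) = | 1  -2 | = (1)(-1) - (-2)(3) = 5.
                   | 3  -1 |

Its absolute value is |J| = 5 (the area scaling factor).

Substituting x = u - 2v, y = 3u - v into the integrand,

    25x - 25y → -50u - 25v,

so the integral becomes

    ∬_R (-50u - 25v) · |J| du dv = ∫_0^3 ∫_0^2 (-250u - 125v) dv du.

Inner (v): -500u - 250.
Outer (u): -3000.

Therefore ∬_D (25x - 25y) dx dy = -3000.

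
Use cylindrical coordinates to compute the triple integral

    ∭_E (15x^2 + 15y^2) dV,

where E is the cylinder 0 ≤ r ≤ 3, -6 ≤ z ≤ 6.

In cylindrical coordinates, x = r cos(θ), y = r sin(θ), z = z, and dV = r dr dθ dz.

The integrand becomes 15r^2, so

    ∭_E (15x^2 + 15y^2) dV = ∫_{0}^{2π} ∫_{0}^{3} ∫_{-6}^{6} (15r^2) · r dz dr dθ.

Inner (z): 180r^3.
Middle (r from 0 to 3): 3645.
Outer (θ): 7290π.

Therefore the triple integral equals 7290π.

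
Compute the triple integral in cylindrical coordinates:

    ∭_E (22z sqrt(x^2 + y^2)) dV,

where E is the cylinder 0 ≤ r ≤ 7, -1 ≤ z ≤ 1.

In cylindrical coordinates, x = r cos(θ), y = r sin(θ), z = z, and dV = r dr dθ dz.

The integrand becomes 22r z, so

    ∭_E (22z sqrt(x^2 + y^2)) dV = ∫_{0}^{2π} ∫_{0}^{7} ∫_{-1}^{1} (22r z) · r dz dr dθ.

Inner (z): 0.
Middle (r from 0 to 7): 0.
Outer (θ): 0.

Therefore the triple integral equals 0.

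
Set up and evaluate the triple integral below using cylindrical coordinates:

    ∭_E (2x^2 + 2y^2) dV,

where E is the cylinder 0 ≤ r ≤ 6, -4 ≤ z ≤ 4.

In cylindrical coordinates, x = r cos(θ), y = r sin(θ), z = z, and dV = r dr dθ dz.

The integrand becomes 2r^2, so

    ∭_E (2x^2 + 2y^2) dV = ∫_{0}^{2π} ∫_{0}^{6} ∫_{-4}^{4} (2r^2) · r dz dr dθ.

Inner (z): 16r^3.
Middle (r from 0 to 6): 5184.
Outer (θ): 10368π.

Therefore the triple integral equals 10368π.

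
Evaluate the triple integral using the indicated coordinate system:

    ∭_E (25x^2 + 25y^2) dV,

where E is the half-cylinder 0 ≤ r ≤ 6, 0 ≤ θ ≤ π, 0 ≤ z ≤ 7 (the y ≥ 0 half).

In cylindrical coordinates, x = r cos(θ), y = r sin(θ), z = z, and dV = r dr dθ dz.

The integrand becomes 25r^2, so

    ∭_E (25x^2 + 25y^2) dV = ∫_{0}^{π} ∫_{0}^{6} ∫_{0}^{7} (25r^2) · r dz dr dθ.

Inner (z): 175r^3.
Middle (r from 0 to 6): 56700.
Outer (θ): 56700π.

Therefore the triple integral equals 56700π.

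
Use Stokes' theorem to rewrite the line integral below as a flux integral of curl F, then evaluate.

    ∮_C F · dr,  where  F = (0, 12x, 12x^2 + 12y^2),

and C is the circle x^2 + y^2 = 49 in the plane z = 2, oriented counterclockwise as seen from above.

Let S be the flat disk x^2 + y^2 ≤ 49 in the plane z = 2, with upward unit normal n̂ = ẑ. By Stokes' theorem,

    ∮_C F · dr = ∬_S (∇ × F) · n̂ dS = ∬_D (curl F)_z dA,

where D is the disk x^2 + y^2 ≤ 49.

Compute the curl of F = (0, 12x, 12x^2 + 12y^2):
    (∇ × F)_x = ∂F_z/∂y - ∂F_y/∂z = 24y,
    (∇ × F)_y = ∂F_x/∂z - ∂F_z/∂x = -24x,
    (∇ × F)_z = ∂F_y/∂x - ∂F_x/∂y = 12.

On z = 2, (curl F)_z = 12.

Convert to polar (x = r cos θ, y = r sin θ, dA = r dr dθ); the integrand becomes 12, so

    ∬_D (curl F)_z dA = ∫_0^{2π} ∫_0^{7} (12) · r dr dθ.

Inner (r from 0 to 7): 294.
Outer (θ from 0 to 2π): 588π.

Therefore ∮_C F · dr = 588π.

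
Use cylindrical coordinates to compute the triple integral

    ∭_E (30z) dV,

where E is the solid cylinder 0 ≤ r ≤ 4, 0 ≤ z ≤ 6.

In cylindrical coordinates, x = r cos(θ), y = r sin(θ), z = z, and dV = r dr dθ dz.

The integrand becomes 30z, so

    ∭_E (30z) dV = ∫_{0}^{2π} ∫_{0}^{4} ∫_{0}^{6} (30z) · r dz dr dθ.

Inner (z): 540r.
Middle (r from 0 to 4): 4320.
Outer (θ): 8640π.

Therefore the triple integral equals 8640π.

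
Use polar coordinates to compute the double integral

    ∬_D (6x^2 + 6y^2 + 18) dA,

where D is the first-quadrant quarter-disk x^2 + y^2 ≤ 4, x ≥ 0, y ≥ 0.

The region D is 0 ≤ r ≤ 2, 0 ≤ θ ≤ π/2 in polar coordinates, where x = r cos(θ), y = r sin(θ), and dA = r dr dθ.

Under the substitution, the integrand becomes 6r^2 + 18, so

    ∬_D (6x^2 + 6y^2 + 18) dA = ∫_{0}^{π/2} ∫_{0}^{2} (6r^2 + 18) · r dr dθ.

Inner integral (in r): ∫_{0}^{2} (6r^2 + 18) · r dr = 60.

Outer integral (in θ): ∫_{0}^{π/2} (60) dθ = 30π.

Therefore ∬_D (6x^2 + 6y^2 + 18) dA = 30π.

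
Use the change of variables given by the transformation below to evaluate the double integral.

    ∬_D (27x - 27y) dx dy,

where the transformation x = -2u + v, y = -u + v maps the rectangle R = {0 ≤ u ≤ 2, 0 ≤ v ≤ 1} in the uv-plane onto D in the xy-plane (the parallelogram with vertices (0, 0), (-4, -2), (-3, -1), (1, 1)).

Compute the Jacobian determinant of (x, y) with respect to (u, v):

    ∂(x,y)/∂(u,v) = | -2  1 | = (-2)(1) - (1)(-1) = -1.
                   | -1  1 |

Its absolute value is |J| = 1 (the area scaling factor).

Substituting x = -2u + v, y = -u + v into the integrand,

    27x - 27y → -27u,

so the integral becomes

    ∬_R (-27u) · |J| du dv = ∫_0^2 ∫_0^1 (-27u) dv du.

Inner (v): -27u.
Outer (u): -54.

Therefore ∬_D (27x - 27y) dx dy = -54.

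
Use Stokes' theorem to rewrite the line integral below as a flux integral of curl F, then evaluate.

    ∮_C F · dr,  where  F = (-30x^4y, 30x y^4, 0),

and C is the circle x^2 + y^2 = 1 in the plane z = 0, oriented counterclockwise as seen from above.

Let S be the flat disk x^2 + y^2 ≤ 1 in the plane z = 0, with upward unit normal n̂ = ẑ. By Stokes' theorem,

    ∮_C F · dr = ∬_S (∇ × F) · n̂ dS = ∬_D (curl F)_z dA,

where D is the disk x^2 + y^2 ≤ 1.

Compute the curl of F = (-30x^4y, 30x y^4, 0):
    (∇ × F)_x = ∂F_z/∂y - ∂F_y/∂z = 0,
    (∇ × F)_y = ∂F_x/∂z - ∂F_z/∂x = 0,
    (∇ × F)_z = ∂F_y/∂x - ∂F_x/∂y = 30x^4 + 30y^4.

On z = 0, (curl F)_z = 30x^4 + 30y^4.

Convert to polar (x = r cos θ, y = r sin θ, dA = r dr dθ); the integrand becomes 30r^4(sin(θ)^4 + cos(θ)^4), so

    ∬_D (curl F)_z dA = ∫_0^{2π} ∫_0^{1} (30r^4(sin(θ)^4 + cos(θ)^4)) · r dr dθ.

Inner (r from 0 to 1): 5sin(θ)^4 + 5cos(θ)^4.
Outer (θ from 0 to 2π): 15π/2.

Therefore ∮_C F · dr = 15π/2.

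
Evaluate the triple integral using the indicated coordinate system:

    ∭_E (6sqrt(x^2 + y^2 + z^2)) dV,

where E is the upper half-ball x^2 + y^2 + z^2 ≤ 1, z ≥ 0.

In spherical coordinates, x = ρ sin(φ) cos(θ), y = ρ sin(φ) sin(θ), z = ρ cos(φ), and dV = ρ^2 sin(φ) dρ dφ dθ.

The integrand becomes 6ρ, so

    ∭_E (6sqrt(x^2 + y^2 + z^2)) dV = ∫_{0}^{2π} ∫_{0}^{π/2} ∫_{0}^{1} (6ρ) · ρ^2 sin(φ) dρ dφ dθ.

Inner (ρ): 3sin(φ)/2.
Middle (φ): 3/2.
Outer (θ): 3π.

Therefore the triple integral equals 3π.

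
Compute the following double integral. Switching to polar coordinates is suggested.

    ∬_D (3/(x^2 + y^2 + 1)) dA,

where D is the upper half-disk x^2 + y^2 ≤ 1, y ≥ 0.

The region D is 0 ≤ r ≤ 1, 0 ≤ θ ≤ π in polar coordinates, where x = r cos(θ), y = r sin(θ), and dA = r dr dθ.

Under the substitution, the integrand becomes 3/(r^2 + 1), so

    ∬_D (3/(x^2 + y^2 + 1)) dA = ∫_{0}^{π} ∫_{0}^{1} (3/(r^2 + 1)) · r dr dθ.

Inner integral (in r): ∫_{0}^{1} (3/(r^2 + 1)) · r dr = 3log(2)/2.

Outer integral (in θ): ∫_{0}^{π} (3log(2)/2) dθ = 3π log(2)/2.

Therefore ∬_D (3/(x^2 + y^2 + 1)) dA = 3π log(2)/2.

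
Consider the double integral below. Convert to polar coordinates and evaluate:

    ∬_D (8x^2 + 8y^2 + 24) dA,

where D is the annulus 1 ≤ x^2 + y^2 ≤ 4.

The region D is 1 ≤ r ≤ 2, 0 ≤ θ ≤ 2π in polar coordinates, where x = r cos(θ), y = r sin(θ), and dA = r dr dθ.

Under the substitution, the integrand becomes 8r^2 + 24, so

    ∬_D (8x^2 + 8y^2 + 24) dA = ∫_{0}^{2π} ∫_{1}^{2} (8r^2 + 24) · r dr dθ.

Inner integral (in r): ∫_{1}^{2} (8r^2 + 24) · r dr = 66.

Outer integral (in θ): ∫_{0}^{2π} (66) dθ = 132π.

Therefore ∬_D (8x^2 + 8y^2 + 24) dA = 132π.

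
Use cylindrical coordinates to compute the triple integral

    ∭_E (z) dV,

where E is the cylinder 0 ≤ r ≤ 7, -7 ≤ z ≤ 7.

In cylindrical coordinates, x = r cos(θ), y = r sin(θ), z = z, and dV = r dr dθ dz.

The integrand becomes z, so

    ∭_E (z) dV = ∫_{0}^{2π} ∫_{0}^{7} ∫_{-7}^{7} (z) · r dz dr dθ.

Inner (z): 0.
Middle (r from 0 to 7): 0.
Outer (θ): 0.

Therefore the triple integral equals 0.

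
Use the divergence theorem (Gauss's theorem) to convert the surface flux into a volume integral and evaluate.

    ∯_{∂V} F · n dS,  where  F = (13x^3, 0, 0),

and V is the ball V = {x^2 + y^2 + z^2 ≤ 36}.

By the divergence theorem,

    ∯_{∂V} F · n dS = ∭_V (∇ · F) dV.

Compute the divergence:
    ∇ · F = ∂F_x/∂x + ∂F_y/∂y + ∂F_z/∂z = 39x^2 + 0 + 0 = 39x^2.

In spherical coordinates, x = ρ sin(φ) cos(θ), y = ρ sin(φ) sin(θ), z = ρ cos(φ), dV = ρ^2 sin(φ) dρ dφ dθ, with 0 ≤ ρ ≤ 6, 0 ≤ φ ≤ π, 0 ≤ θ ≤ 2π.

The integrand, after substitution and multiplying by the volume element, becomes (39ρ^2sin(φ)^2cos(θ)^2) · ρ^2 sin(φ), so

    ∭_V (∇·F) dV = ∫_0^{2π} ∫_0^{π} ∫_0^{6} (39ρ^2sin(φ)^2cos(θ)^2) · ρ^2 sin(φ) dρ dφ dθ.

Inner (ρ from 0 to 6): 303264sin(φ)^3cos(θ)^2/5.
Middle (φ from 0 to π): 404352cos(θ)^2/5.
Outer (θ from 0 to 2π): 404352π/5.

Therefore ∯_{∂V} F · n dS = 404352π/5.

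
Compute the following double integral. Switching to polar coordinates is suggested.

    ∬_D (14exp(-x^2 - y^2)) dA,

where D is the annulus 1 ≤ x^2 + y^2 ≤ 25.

The region D is 1 ≤ r ≤ 5, 0 ≤ θ ≤ 2π in polar coordinates, where x = r cos(θ), y = r sin(θ), and dA = r dr dθ.

Under the substitution, the integrand becomes 14exp(-r^2), so

    ∬_D (14exp(-x^2 - y^2)) dA = ∫_{0}^{2π} ∫_{1}^{5} (14exp(-r^2)) · r dr dθ.

Inner integral (in r): ∫_{1}^{5} (14exp(-r^2)) · r dr = -(7 - 7exp(24))exp(-25).

Outer integral (in θ): ∫_{0}^{2π} (-(7 - 7exp(24))exp(-25)) dθ = -14π (1 - exp(24))exp(-25).

Therefore ∬_D (14exp(-x^2 - y^2)) dA = -14π (1 - exp(24))exp(-25).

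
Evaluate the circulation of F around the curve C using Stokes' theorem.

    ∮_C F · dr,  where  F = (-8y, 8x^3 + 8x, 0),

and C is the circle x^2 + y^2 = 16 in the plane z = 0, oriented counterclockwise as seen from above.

Let S be the flat disk x^2 + y^2 ≤ 16 in the plane z = 0, with upward unit normal n̂ = ẑ. By Stokes' theorem,

    ∮_C F · dr = ∬_S (∇ × F) · n̂ dS = ∬_D (curl F)_z dA,

where D is the disk x^2 + y^2 ≤ 16.

Compute the curl of F = (-8y, 8x^3 + 8x, 0):
    (∇ × F)_x = ∂F_z/∂y - ∂F_y/∂z = 0,
    (∇ × F)_y = ∂F_x/∂z - ∂F_z/∂x = 0,
    (∇ × F)_z = ∂F_y/∂x - ∂F_x/∂y = 24x^2 + 16.

On z = 0, (curl F)_z = 24x^2 + 16.

Convert to polar (x = r cos θ, y = r sin θ, dA = r dr dθ); the integrand becomes 24r^2cos(θ)^2 + 16, so

    ∬_D (curl F)_z dA = ∫_0^{2π} ∫_0^{4} (24r^2cos(θ)^2 + 16) · r dr dθ.

Inner (r from 0 to 4): 1536cos(θ)^2 + 128.
Outer (θ from 0 to 2π): 1792π.

Therefore ∮_C F · dr = 1792π.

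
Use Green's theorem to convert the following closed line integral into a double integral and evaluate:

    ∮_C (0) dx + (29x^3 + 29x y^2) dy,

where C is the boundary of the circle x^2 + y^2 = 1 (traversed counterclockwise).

Green's theorem converts the closed line integral into a double integral over the enclosed region D:

    ∮_C P dx + Q dy = ∬_D (∂Q/∂x - ∂P/∂y) dA.

Here P = 0, Q = 29x^3 + 29x y^2, so

    ∂Q/∂x = 87x^2 + 29y^2,    ∂P/∂y = 0,
    ∂Q/∂x - ∂P/∂y = 87x^2 + 29y^2.

D is the region x^2 + y^2 ≤ 1. Evaluating the double integral:

In polar coordinates (x = r cos θ, y = r sin θ, dA = r dr dθ) the integrand becomes 29r^2(cos(2θ) + 2), so

    ∬_D (87x^2 + 29y^2) dA = ∫_0^{2π} ∫_0^{1} (29r^2(cos(2θ) + 2)) · r dr dθ.

Inner (r from 0 to 1): 29cos(2θ)/4 + 29/2.
Outer (θ from 0 to 2π): 29π.

Therefore ∮_C P dx + Q dy = 29π.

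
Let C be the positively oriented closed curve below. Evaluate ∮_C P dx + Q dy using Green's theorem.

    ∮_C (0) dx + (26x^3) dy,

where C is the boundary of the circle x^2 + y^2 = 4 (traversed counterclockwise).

Green's theorem converts the closed line integral into a double integral over the enclosed region D:

    ∮_C P dx + Q dy = ∬_D (∂Q/∂x - ∂P/∂y) dA.

Here P = 0, Q = 26x^3, so

    ∂Q/∂x = 78x^2,    ∂P/∂y = 0,
    ∂Q/∂x - ∂P/∂y = 78x^2.

D is the region x^2 + y^2 ≤ 4. Evaluating the double integral:

In polar coordinates (x = r cos θ, y = r sin θ, dA = r dr dθ) the integrand becomes 78r^2cos(θ)^2, so

    ∬_D (78x^2) dA = ∫_0^{2π} ∫_0^{2} (78r^2cos(θ)^2) · r dr dθ.

Inner (r from 0 to 2): 312cos(θ)^2.
Outer (θ from 0 to 2π): 312π.

Therefore ∮_C P dx + Q dy = 312π.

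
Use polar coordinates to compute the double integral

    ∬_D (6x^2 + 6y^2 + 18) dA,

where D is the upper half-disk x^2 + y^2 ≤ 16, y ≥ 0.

The region D is 0 ≤ r ≤ 4, 0 ≤ θ ≤ π in polar coordinates, where x = r cos(θ), y = r sin(θ), and dA = r dr dθ.

Under the substitution, the integrand becomes 6r^2 + 18, so

    ∬_D (6x^2 + 6y^2 + 18) dA = ∫_{0}^{π} ∫_{0}^{4} (6r^2 + 18) · r dr dθ.

Inner integral (in r): ∫_{0}^{4} (6r^2 + 18) · r dr = 528.

Outer integral (in θ): ∫_{0}^{π} (528) dθ = 528π.

Therefore ∬_D (6x^2 + 6y^2 + 18) dA = 528π.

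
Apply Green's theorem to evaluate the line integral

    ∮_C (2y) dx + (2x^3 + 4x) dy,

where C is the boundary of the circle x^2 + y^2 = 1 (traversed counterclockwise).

Green's theorem converts the closed line integral into a double integral over the enclosed region D:

    ∮_C P dx + Q dy = ∬_D (∂Q/∂x - ∂P/∂y) dA.

Here P = 2y, Q = 2x^3 + 4x, so

    ∂Q/∂x = 6x^2 + 4,    ∂P/∂y = 2,
    ∂Q/∂x - ∂P/∂y = 6x^2 + 2.

D is the region x^2 + y^2 ≤ 1. Evaluating the double integral:

In polar coordinates (x = r cos θ, y = r sin θ, dA = r dr dθ) the integrand becomes 6r^2cos(θ)^2 + 2, so

    ∬_D (6x^2 + 2) dA = ∫_0^{2π} ∫_0^{1} (6r^2cos(θ)^2 + 2) · r dr dθ.

Inner (r from 0 to 1): 3cos(θ)^2/2 + 1.
Outer (θ from 0 to 2π): 7π/2.

Therefore ∮_C P dx + Q dy = 7π/2.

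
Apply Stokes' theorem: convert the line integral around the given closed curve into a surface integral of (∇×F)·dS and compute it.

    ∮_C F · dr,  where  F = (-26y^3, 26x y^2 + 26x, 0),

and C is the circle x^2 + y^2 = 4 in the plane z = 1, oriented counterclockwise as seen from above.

Let S be the flat disk x^2 + y^2 ≤ 4 in the plane z = 1, with upward unit normal n̂ = ẑ. By Stokes' theorem,

    ∮_C F · dr = ∬_S (∇ × F) · n̂ dS = ∬_D (curl F)_z dA,

where D is the disk x^2 + y^2 ≤ 4.

Compute the curl of F = (-26y^3, 26x y^2 + 26x, 0):
    (∇ × F)_x = ∂F_z/∂y - ∂F_y/∂z = 0,
    (∇ × F)_y = ∂F_x/∂z - ∂F_z/∂x = 0,
    (∇ × F)_z = ∂F_y/∂x - ∂F_x/∂y = 104y^2 + 26.

On z = 1, (curl F)_z = 104y^2 + 26.

Convert to polar (x = r cos θ, y = r sin θ, dA = r dr dθ); the integrand becomes 104r^2sin(θ)^2 + 26, so

    ∬_D (curl F)_z dA = ∫_0^{2π} ∫_0^{2} (104r^2sin(θ)^2 + 26) · r dr dθ.

Inner (r from 0 to 2): 416sin(θ)^2 + 52.
Outer (θ from 0 to 2π): 520π.

Therefore ∮_C F · dr = 520π.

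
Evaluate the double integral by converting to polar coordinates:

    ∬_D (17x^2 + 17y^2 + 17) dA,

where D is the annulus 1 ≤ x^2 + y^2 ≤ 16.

The region D is 1 ≤ r ≤ 4, 0 ≤ θ ≤ 2π in polar coordinates, where x = r cos(θ), y = r sin(θ), and dA = r dr dθ.

Under the substitution, the integrand becomes 17r^2 + 17, so

    ∬_D (17x^2 + 17y^2 + 17) dA = ∫_{0}^{2π} ∫_{1}^{4} (17r^2 + 17) · r dr dθ.

Inner integral (in r): ∫_{1}^{4} (17r^2 + 17) · r dr = 4845/4.

Outer integral (in θ): ∫_{0}^{2π} (4845/4) dθ = 4845π/2.

Therefore ∬_D (17x^2 + 17y^2 + 17) dA = 4845π/2.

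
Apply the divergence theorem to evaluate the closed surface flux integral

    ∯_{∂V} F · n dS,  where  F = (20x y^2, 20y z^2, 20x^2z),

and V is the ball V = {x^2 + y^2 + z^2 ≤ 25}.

By the divergence theorem,

    ∯_{∂V} F · n dS = ∭_V (∇ · F) dV.

Compute the divergence:
    ∇ · F = ∂F_x/∂x + ∂F_y/∂y + ∂F_z/∂z = 20y^2 + 20z^2 + 20x^2 = 20x^2 + 20y^2 + 20z^2.

In spherical coordinates, x = ρ sin(φ) cos(θ), y = ρ sin(φ) sin(θ), z = ρ cos(φ), dV = ρ^2 sin(φ) dρ dφ dθ, with 0 ≤ ρ ≤ 5, 0 ≤ φ ≤ π, 0 ≤ θ ≤ 2π.

The integrand, after substitution and multiplying by the volume element, becomes (20ρ^2) · ρ^2 sin(φ), so

    ∭_V (∇·F) dV = ∫_0^{2π} ∫_0^{π} ∫_0^{5} (20ρ^2) · ρ^2 sin(φ) dρ dφ dθ.

Inner (ρ from 0 to 5): 12500sin(φ).
Middle (φ from 0 to π): 25000.
Outer (θ from 0 to 2π): 50000π.

Therefore ∯_{∂V} F · n dS = 50000π.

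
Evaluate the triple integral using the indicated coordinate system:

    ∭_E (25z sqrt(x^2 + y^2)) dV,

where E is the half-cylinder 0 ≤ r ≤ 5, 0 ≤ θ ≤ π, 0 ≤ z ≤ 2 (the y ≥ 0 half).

In cylindrical coordinates, x = r cos(θ), y = r sin(θ), z = z, and dV = r dr dθ dz.

The integrand becomes 25r z, so

    ∭_E (25z sqrt(x^2 + y^2)) dV = ∫_{0}^{π} ∫_{0}^{5} ∫_{0}^{2} (25r z) · r dz dr dθ.

Inner (z): 50r^2.
Middle (r from 0 to 5): 6250/3.
Outer (θ): 6250π/3.

Therefore the triple integral equals 6250π/3.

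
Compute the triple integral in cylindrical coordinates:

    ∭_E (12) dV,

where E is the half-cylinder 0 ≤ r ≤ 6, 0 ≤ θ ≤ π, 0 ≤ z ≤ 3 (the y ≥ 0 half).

In cylindrical coordinates, x = r cos(θ), y = r sin(θ), z = z, and dV = r dr dθ dz.

The integrand becomes 12, so

    ∭_E (12) dV = ∫_{0}^{π} ∫_{0}^{6} ∫_{0}^{3} (12) · r dz dr dθ.

Inner (z): 36r.
Middle (r from 0 to 6): 648.
Outer (θ): 648π.

Therefore the triple integral equals 648π.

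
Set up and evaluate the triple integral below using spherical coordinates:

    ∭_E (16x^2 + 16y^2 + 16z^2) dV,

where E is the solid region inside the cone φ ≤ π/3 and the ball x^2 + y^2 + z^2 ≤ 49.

In spherical coordinates, x = ρ sin(φ) cos(θ), y = ρ sin(φ) sin(θ), z = ρ cos(φ), and dV = ρ^2 sin(φ) dρ dφ dθ.

The integrand becomes 16ρ^2, so

    ∭_E (16x^2 + 16y^2 + 16z^2) dV = ∫_{0}^{2π} ∫_{0}^{π/3} ∫_{0}^{7} (16ρ^2) · ρ^2 sin(φ) dρ dφ dθ.

Inner (ρ): 268912sin(φ)/5.
Middle (φ): 134456/5.
Outer (θ): 268912π/5.

Therefore the triple integral equals 268912π/5.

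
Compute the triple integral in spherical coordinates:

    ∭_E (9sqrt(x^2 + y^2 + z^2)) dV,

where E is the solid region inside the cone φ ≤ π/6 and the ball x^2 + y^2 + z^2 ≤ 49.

In spherical coordinates, x = ρ sin(φ) cos(θ), y = ρ sin(φ) sin(θ), z = ρ cos(φ), and dV = ρ^2 sin(φ) dρ dφ dθ.

The integrand becomes 9ρ, so

    ∭_E (9sqrt(x^2 + y^2 + z^2)) dV = ∫_{0}^{2π} ∫_{0}^{π/6} ∫_{0}^{7} (9ρ) · ρ^2 sin(φ) dρ dφ dθ.

Inner (ρ): 21609sin(φ)/4.
Middle (φ): 21609/4 - 21609sqrt(3)/8.
Outer (θ): 21609π (2 - sqrt(3))/4.

Therefore the triple integral equals 21609π (2 - sqrt(3))/4.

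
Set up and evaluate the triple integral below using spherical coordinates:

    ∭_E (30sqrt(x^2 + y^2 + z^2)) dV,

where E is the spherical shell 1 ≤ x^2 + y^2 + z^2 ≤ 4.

In spherical coordinates, x = ρ sin(φ) cos(θ), y = ρ sin(φ) sin(θ), z = ρ cos(φ), and dV = ρ^2 sin(φ) dρ dφ dθ.

The integrand becomes 30ρ, so

    ∭_E (30sqrt(x^2 + y^2 + z^2)) dV = ∫_{0}^{2π} ∫_{0}^{π} ∫_{1}^{2} (30ρ) · ρ^2 sin(φ) dρ dφ dθ.

Inner (ρ): 225sin(φ)/2.
Middle (φ): 225.
Outer (θ): 450π.

Therefore the triple integral equals 450π.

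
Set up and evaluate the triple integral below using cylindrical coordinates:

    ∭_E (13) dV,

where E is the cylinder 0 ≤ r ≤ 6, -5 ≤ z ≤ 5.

In cylindrical coordinates, x = r cos(θ), y = r sin(θ), z = z, and dV = r dr dθ dz.

The integrand becomes 13, so

    ∭_E (13) dV = ∫_{0}^{2π} ∫_{0}^{6} ∫_{-5}^{5} (13) · r dz dr dθ.

Inner (z): 130r.
Middle (r from 0 to 6): 2340.
Outer (θ): 4680π.

Therefore the triple integral equals 4680π.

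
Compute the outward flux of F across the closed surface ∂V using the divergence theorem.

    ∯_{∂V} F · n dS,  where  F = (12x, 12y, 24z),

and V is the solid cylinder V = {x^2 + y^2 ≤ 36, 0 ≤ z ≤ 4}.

By the divergence theorem,

    ∯_{∂V} F · n dS = ∭_V (∇ · F) dV.

Compute the divergence:
    ∇ · F = ∂F_x/∂x + ∂F_y/∂y + ∂F_z/∂z = 12 + 12 + 24 = 48.

In cylindrical coordinates, x = r cos(θ), y = r sin(θ), z = z, dV = r dr dθ dz, with 0 ≤ r ≤ 6, 0 ≤ θ ≤ 2π, 0 ≤ z ≤ 4.

The integrand, after substitution and multiplying by the volume element, becomes (48) · r, so

    ∭_V (∇·F) dV = ∫_0^{2π} ∫_0^{6} ∫_0^{4} (48) · r dz dr dθ.

Inner (z from 0 to 4): 192r.
Middle (r from 0 to 6): 3456.
Outer (θ from 0 to 2π): 6912π.

Therefore ∯_{∂V} F · n dS = 6912π.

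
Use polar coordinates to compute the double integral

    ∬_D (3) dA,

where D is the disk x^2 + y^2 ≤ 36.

The region D is 0 ≤ r ≤ 6, 0 ≤ θ ≤ 2π in polar coordinates, where x = r cos(θ), y = r sin(θ), and dA = r dr dθ.

Under the substitution, the integrand becomes 3, so

    ∬_D (3) dA = ∫_{0}^{2π} ∫_{0}^{6} (3) · r dr dθ.

Inner integral (in r): ∫_{0}^{6} (3) · r dr = 54.

Outer integral (in θ): ∫_{0}^{2π} (54) dθ = 108π.

Therefore ∬_D (3) dA = 108π.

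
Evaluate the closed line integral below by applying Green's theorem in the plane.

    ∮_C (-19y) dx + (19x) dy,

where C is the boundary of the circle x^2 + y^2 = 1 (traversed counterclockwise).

Green's theorem converts the closed line integral into a double integral over the enclosed region D:

    ∮_C P dx + Q dy = ∬_D (∂Q/∂x - ∂P/∂y) dA.

Here P = -19y, Q = 19x, so

    ∂Q/∂x = 19,    ∂P/∂y = -19,
    ∂Q/∂x - ∂P/∂y = 38.

D is the region x^2 + y^2 ≤ 1. Evaluating the double integral:

In polar coordinates (x = r cos θ, y = r sin θ, dA = r dr dθ) the integrand becomes 38, so

    ∬_D (38) dA = ∫_0^{2π} ∫_0^{1} (38) · r dr dθ.

Inner (r from 0 to 1): 19.
Outer (θ from 0 to 2π): 38π.

Therefore ∮_C P dx + Q dy = 38π.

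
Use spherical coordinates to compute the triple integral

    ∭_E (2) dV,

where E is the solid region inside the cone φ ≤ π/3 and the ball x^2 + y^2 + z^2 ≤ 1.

In spherical coordinates, x = ρ sin(φ) cos(θ), y = ρ sin(φ) sin(θ), z = ρ cos(φ), and dV = ρ^2 sin(φ) dρ dφ dθ.

The integrand becomes 2, so

    ∭_E (2) dV = ∫_{0}^{2π} ∫_{0}^{π/3} ∫_{0}^{1} (2) · ρ^2 sin(φ) dρ dφ dθ.

Inner (ρ): 2sin(φ)/3.
Middle (φ): 1/3.
Outer (θ): 2π/3.

Therefore the triple integral equals 2π/3.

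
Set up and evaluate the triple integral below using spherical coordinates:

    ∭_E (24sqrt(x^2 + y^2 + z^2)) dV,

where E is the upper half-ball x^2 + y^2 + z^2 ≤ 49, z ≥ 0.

In spherical coordinates, x = ρ sin(φ) cos(θ), y = ρ sin(φ) sin(θ), z = ρ cos(φ), and dV = ρ^2 sin(φ) dρ dφ dθ.

The integrand becomes 24ρ, so

    ∭_E (24sqrt(x^2 + y^2 + z^2)) dV = ∫_{0}^{2π} ∫_{0}^{π/2} ∫_{0}^{7} (24ρ) · ρ^2 sin(φ) dρ dφ dθ.

Inner (ρ): 14406sin(φ).
Middle (φ): 14406.
Outer (θ): 28812π.

Therefore the triple integral equals 28812π.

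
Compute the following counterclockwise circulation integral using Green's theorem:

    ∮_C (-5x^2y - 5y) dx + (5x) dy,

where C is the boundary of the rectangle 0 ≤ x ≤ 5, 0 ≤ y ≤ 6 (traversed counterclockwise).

Green's theorem converts the closed line integral into a double integral over the enclosed region D:

    ∮_C P dx + Q dy = ∬_D (∂Q/∂x - ∂P/∂y) dA.

Here P = -5x^2y - 5y, Q = 5x, so

    ∂Q/∂x = 5,    ∂P/∂y = -5x^2 - 5,
    ∂Q/∂x - ∂P/∂y = 5x^2 + 10.

D is the region 0 ≤ x ≤ 5, 0 ≤ y ≤ 6. Evaluating the double integral:

    ∬_D (5x^2 + 10) dA = ∫_0^{5} ∫_0^{6} (5x^2 + 10) dy dx.

Inner (y from 0 to 6): 30x^2 + 60.
Outer (x from 0 to 5): 1550.

Therefore ∮_C P dx + Q dy = 1550.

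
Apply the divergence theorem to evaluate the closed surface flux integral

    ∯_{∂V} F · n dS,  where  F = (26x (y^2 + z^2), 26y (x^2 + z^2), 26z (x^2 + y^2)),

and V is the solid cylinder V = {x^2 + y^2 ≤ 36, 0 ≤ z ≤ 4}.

By the divergence theorem,

    ∯_{∂V} F · n dS = ∭_V (∇ · F) dV.

Compute the divergence:
    ∇ · F = ∂F_x/∂x + ∂F_y/∂y + ∂F_z/∂z = 26y^2 + 26z^2 + 26x^2 + 26z^2 + 26x^2 + 26y^2 = 52x^2 + 52y^2 + 52z^2.

In cylindrical coordinates, x = r cos(θ), y = r sin(θ), z = z, dV = r dr dθ dz, with 0 ≤ r ≤ 6, 0 ≤ θ ≤ 2π, 0 ≤ z ≤ 4.

The integrand, after substitution and multiplying by the volume element, becomes (52r^2 + 52z^2) · r, so

    ∭_V (∇·F) dV = ∫_0^{2π} ∫_0^{6} ∫_0^{4} (52r^2 + 52z^2) · r dz dr dθ.

Inner (z from 0 to 4): 208r (r^2 + 16/3).
Middle (r from 0 to 6): 87360.
Outer (θ from 0 to 2π): 174720π.

Therefore ∯_{∂V} F · n dS = 174720π.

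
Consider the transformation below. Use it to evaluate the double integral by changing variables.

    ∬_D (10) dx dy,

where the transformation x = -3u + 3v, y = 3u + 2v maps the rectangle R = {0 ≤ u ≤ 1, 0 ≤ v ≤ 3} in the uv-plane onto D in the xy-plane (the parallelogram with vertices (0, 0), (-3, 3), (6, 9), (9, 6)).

Compute the Jacobian determinant of (x, y) with respect to (u, v):

    ∂(x,y)/∂(u,v) = | -3  3 | = (-3)(2) - (3)(3) = -15.
                   | 3  2 |

Its absolute value is |J| = 15 (the area scaling factor).

Substituting x = -3u + 3v, y = 3u + 2v into the integrand,

    10 → 10,

so the integral becomes

    ∬_R (10) · |J| du dv = ∫_0^1 ∫_0^3 (150) dv du.

Inner (v): 450.
Outer (u): 450.

Therefore ∬_D (10) dx dy = 450.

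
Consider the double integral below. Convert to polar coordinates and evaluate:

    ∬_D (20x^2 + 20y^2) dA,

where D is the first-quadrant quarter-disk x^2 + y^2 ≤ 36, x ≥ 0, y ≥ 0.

The region D is 0 ≤ r ≤ 6, 0 ≤ θ ≤ π/2 in polar coordinates, where x = r cos(θ), y = r sin(θ), and dA = r dr dθ.

Under the substitution, the integrand becomes 20r^2, so

    ∬_D (20x^2 + 20y^2) dA = ∫_{0}^{π/2} ∫_{0}^{6} (20r^2) · r dr dθ.

Inner integral (in r): ∫_{0}^{6} (20r^2) · r dr = 6480.

Outer integral (in θ): ∫_{0}^{π/2} (6480) dθ = 3240π.

Therefore ∬_D (20x^2 + 20y^2) dA = 3240π.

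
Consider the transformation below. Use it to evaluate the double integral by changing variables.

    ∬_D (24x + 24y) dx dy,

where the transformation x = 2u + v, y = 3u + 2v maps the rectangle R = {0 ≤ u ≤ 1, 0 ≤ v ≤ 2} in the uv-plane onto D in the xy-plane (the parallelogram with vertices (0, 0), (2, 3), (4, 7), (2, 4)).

Compute the Jacobian determinant of (x, y) with respect to (u, v):

    ∂(x,y)/∂(u,v) = | 2  1 | = (2)(2) - (1)(3) = 1.
                   | 3  2 |

Its absolute value is |J| = 1 (the area scaling factor).

Substituting x = 2u + v, y = 3u + 2v into the integrand,

    24x + 24y → 120u + 72v,

so the integral becomes

    ∬_R (120u + 72v) · |J| du dv = ∫_0^1 ∫_0^2 (120u + 72v) dv du.

Inner (v): 240u + 144.
Outer (u): 264.

Therefore ∬_D (24x + 24y) dx dy = 264.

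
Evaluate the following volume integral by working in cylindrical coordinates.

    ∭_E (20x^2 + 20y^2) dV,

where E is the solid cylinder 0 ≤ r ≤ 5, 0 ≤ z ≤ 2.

In cylindrical coordinates, x = r cos(θ), y = r sin(θ), z = z, and dV = r dr dθ dz.

The integrand becomes 20r^2, so

    ∭_E (20x^2 + 20y^2) dV = ∫_{0}^{2π} ∫_{0}^{5} ∫_{0}^{2} (20r^2) · r dz dr dθ.

Inner (z): 40r^3.
Middle (r from 0 to 5): 6250.
Outer (θ): 12500π.

Therefore the triple integral equals 12500π.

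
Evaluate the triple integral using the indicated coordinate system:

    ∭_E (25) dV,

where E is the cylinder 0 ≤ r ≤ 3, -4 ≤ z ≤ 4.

In cylindrical coordinates, x = r cos(θ), y = r sin(θ), z = z, and dV = r dr dθ dz.

The integrand becomes 25, so

    ∭_E (25) dV = ∫_{0}^{2π} ∫_{0}^{3} ∫_{-4}^{4} (25) · r dz dr dθ.

Inner (z): 200r.
Middle (r from 0 to 3): 900.
Outer (θ): 1800π.

Therefore the triple integral equals 1800π.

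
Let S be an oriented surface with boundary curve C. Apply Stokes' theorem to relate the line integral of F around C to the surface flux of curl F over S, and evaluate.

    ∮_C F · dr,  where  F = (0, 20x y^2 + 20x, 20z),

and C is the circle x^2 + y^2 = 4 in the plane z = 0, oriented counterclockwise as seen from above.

Let S be the flat disk x^2 + y^2 ≤ 4 in the plane z = 0, with upward unit normal n̂ = ẑ. By Stokes' theorem,

    ∮_C F · dr = ∬_S (∇ × F) · n̂ dS = ∬_D (curl F)_z dA,

where D is the disk x^2 + y^2 ≤ 4.

Compute the curl of F = (0, 20x y^2 + 20x, 20z):
    (∇ × F)_x = ∂F_z/∂y - ∂F_y/∂z = 0,
    (∇ × F)_y = ∂F_x/∂z - ∂F_z/∂x = 0,
    (∇ × F)_z = ∂F_y/∂x - ∂F_x/∂y = 20y^2 + 20.

On z = 0, (curl F)_z = 20y^2 + 20.

Convert to polar (x = r cos θ, y = r sin θ, dA = r dr dθ); the integrand becomes 20r^2sin(θ)^2 + 20, so

    ∬_D (curl F)_z dA = ∫_0^{2π} ∫_0^{2} (20r^2sin(θ)^2 + 20) · r dr dθ.

Inner (r from 0 to 2): 80 - 40cos(2θ).
Outer (θ from 0 to 2π): 160π.

Therefore ∮_C F · dr = 160π.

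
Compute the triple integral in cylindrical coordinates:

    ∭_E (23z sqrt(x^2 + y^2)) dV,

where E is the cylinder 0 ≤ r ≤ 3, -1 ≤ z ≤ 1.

In cylindrical coordinates, x = r cos(θ), y = r sin(θ), z = z, and dV = r dr dθ dz.

The integrand becomes 23r z, so

    ∭_E (23z sqrt(x^2 + y^2)) dV = ∫_{0}^{2π} ∫_{0}^{3} ∫_{-1}^{1} (23r z) · r dz dr dθ.

Inner (z): 0.
Middle (r from 0 to 3): 0.
Outer (θ): 0.

Therefore the triple integral equals 0.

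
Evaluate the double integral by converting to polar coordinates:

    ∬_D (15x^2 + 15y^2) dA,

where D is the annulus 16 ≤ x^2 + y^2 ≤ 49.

The region D is 4 ≤ r ≤ 7, 0 ≤ θ ≤ 2π in polar coordinates, where x = r cos(θ), y = r sin(θ), and dA = r dr dθ.

Under the substitution, the integrand becomes 15r^2, so

    ∬_D (15x^2 + 15y^2) dA = ∫_{0}^{2π} ∫_{4}^{7} (15r^2) · r dr dθ.

Inner integral (in r): ∫_{4}^{7} (15r^2) · r dr = 32175/4.

Outer integral (in θ): ∫_{0}^{2π} (32175/4) dθ = 32175π/2.

Therefore ∬_D (15x^2 + 15y^2) dA = 32175π/2.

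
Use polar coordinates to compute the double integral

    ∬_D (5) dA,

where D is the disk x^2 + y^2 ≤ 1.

The region D is 0 ≤ r ≤ 1, 0 ≤ θ ≤ 2π in polar coordinates, where x = r cos(θ), y = r sin(θ), and dA = r dr dθ.

Under the substitution, the integrand becomes 5, so

    ∬_D (5) dA = ∫_{0}^{2π} ∫_{0}^{1} (5) · r dr dθ.

Inner integral (in r): ∫_{0}^{1} (5) · r dr = 5/2.

Outer integral (in θ): ∫_{0}^{2π} (5/2) dθ = 5π.

Therefore ∬_D (5) dA = 5π.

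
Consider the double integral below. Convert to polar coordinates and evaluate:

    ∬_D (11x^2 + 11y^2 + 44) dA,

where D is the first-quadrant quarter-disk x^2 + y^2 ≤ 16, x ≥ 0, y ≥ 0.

The region D is 0 ≤ r ≤ 4, 0 ≤ θ ≤ π/2 in polar coordinates, where x = r cos(θ), y = r sin(θ), and dA = r dr dθ.

Under the substitution, the integrand becomes 11r^2 + 44, so

    ∬_D (11x^2 + 11y^2 + 44) dA = ∫_{0}^{π/2} ∫_{0}^{4} (11r^2 + 44) · r dr dθ.

Inner integral (in r): ∫_{0}^{4} (11r^2 + 44) · r dr = 1056.

Outer integral (in θ): ∫_{0}^{π/2} (1056) dθ = 528π.

Therefore ∬_D (11x^2 + 11y^2 + 44) dA = 528π.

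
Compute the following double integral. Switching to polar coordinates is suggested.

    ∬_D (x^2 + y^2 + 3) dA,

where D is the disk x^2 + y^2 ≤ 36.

The region D is 0 ≤ r ≤ 6, 0 ≤ θ ≤ 2π in polar coordinates, where x = r cos(θ), y = r sin(θ), and dA = r dr dθ.

Under the substitution, the integrand becomes r^2 + 3, so

    ∬_D (x^2 + y^2 + 3) dA = ∫_{0}^{2π} ∫_{0}^{6} (r^2 + 3) · r dr dθ.

Inner integral (in r): ∫_{0}^{6} (r^2 + 3) · r dr = 378.

Outer integral (in θ): ∫_{0}^{2π} (378) dθ = 756π.

Therefore ∬_D (x^2 + y^2 + 3) dA = 756π.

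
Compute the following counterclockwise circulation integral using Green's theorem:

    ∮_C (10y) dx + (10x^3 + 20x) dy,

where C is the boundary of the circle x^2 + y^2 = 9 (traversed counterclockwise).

Green's theorem converts the closed line integral into a double integral over the enclosed region D:

    ∮_C P dx + Q dy = ∬_D (∂Q/∂x - ∂P/∂y) dA.

Here P = 10y, Q = 10x^3 + 20x, so

    ∂Q/∂x = 30x^2 + 20,    ∂P/∂y = 10,
    ∂Q/∂x - ∂P/∂y = 30x^2 + 10.

D is the region x^2 + y^2 ≤ 9. Evaluating the double integral:

In polar coordinates (x = r cos θ, y = r sin θ, dA = r dr dθ) the integrand becomes 30r^2cos(θ)^2 + 10, so

    ∬_D (30x^2 + 10) dA = ∫_0^{2π} ∫_0^{3} (30r^2cos(θ)^2 + 10) · r dr dθ.

Inner (r from 0 to 3): 1215cos(θ)^2/2 + 45.
Outer (θ from 0 to 2π): 1395π/2.

Therefore ∮_C P dx + Q dy = 1395π/2.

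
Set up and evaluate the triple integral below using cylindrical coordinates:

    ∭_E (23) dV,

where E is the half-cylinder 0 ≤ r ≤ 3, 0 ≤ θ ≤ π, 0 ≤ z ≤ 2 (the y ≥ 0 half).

In cylindrical coordinates, x = r cos(θ), y = r sin(θ), z = z, and dV = r dr dθ dz.

The integrand becomes 23, so

    ∭_E (23) dV = ∫_{0}^{π} ∫_{0}^{3} ∫_{0}^{2} (23) · r dz dr dθ.

Inner (z): 46r.
Middle (r from 0 to 3): 207.
Outer (θ): 207π.

Therefore the triple integral equals 207π.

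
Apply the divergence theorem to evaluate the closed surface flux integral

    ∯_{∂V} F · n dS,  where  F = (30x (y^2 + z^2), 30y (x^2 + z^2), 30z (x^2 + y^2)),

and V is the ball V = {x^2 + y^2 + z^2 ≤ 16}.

By the divergence theorem,

    ∯_{∂V} F · n dS = ∭_V (∇ · F) dV.

Compute the divergence:
    ∇ · F = ∂F_x/∂x + ∂F_y/∂y + ∂F_z/∂z = 30y^2 + 30z^2 + 30x^2 + 30z^2 + 30x^2 + 30y^2 = 60x^2 + 60y^2 + 60z^2.

In spherical coordinates, x = ρ sin(φ) cos(θ), y = ρ sin(φ) sin(θ), z = ρ cos(φ), dV = ρ^2 sin(φ) dρ dφ dθ, with 0 ≤ ρ ≤ 4, 0 ≤ φ ≤ π, 0 ≤ θ ≤ 2π.

The integrand, after substitution and multiplying by the volume element, becomes (60ρ^2) · ρ^2 sin(φ), so

    ∭_V (∇·F) dV = ∫_0^{2π} ∫_0^{π} ∫_0^{4} (60ρ^2) · ρ^2 sin(φ) dρ dφ dθ.

Inner (ρ from 0 to 4): 12288sin(φ).
Middle (φ from 0 to π): 24576.
Outer (θ from 0 to 2π): 49152π.

Therefore ∯_{∂V} F · n dS = 49152π.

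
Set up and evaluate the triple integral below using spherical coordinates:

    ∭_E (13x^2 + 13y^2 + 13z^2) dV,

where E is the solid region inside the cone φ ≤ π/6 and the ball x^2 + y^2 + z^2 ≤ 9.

In spherical coordinates, x = ρ sin(φ) cos(θ), y = ρ sin(φ) sin(θ), z = ρ cos(φ), and dV = ρ^2 sin(φ) dρ dφ dθ.

The integrand becomes 13ρ^2, so

    ∭_E (13x^2 + 13y^2 + 13z^2) dV = ∫_{0}^{2π} ∫_{0}^{π/6} ∫_{0}^{3} (13ρ^2) · ρ^2 sin(φ) dρ dφ dθ.

Inner (ρ): 3159sin(φ)/5.
Middle (φ): 3159/5 - 3159sqrt(3)/10.
Outer (θ): 3159π (2 - sqrt(3))/5.

Therefore the triple integral equals 3159π (2 - sqrt(3))/5.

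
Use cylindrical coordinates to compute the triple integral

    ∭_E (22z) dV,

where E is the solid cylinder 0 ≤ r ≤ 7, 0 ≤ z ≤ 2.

In cylindrical coordinates, x = r cos(θ), y = r sin(θ), z = z, and dV = r dr dθ dz.

The integrand becomes 22z, so

    ∭_E (22z) dV = ∫_{0}^{2π} ∫_{0}^{7} ∫_{0}^{2} (22z) · r dz dr dθ.

Inner (z): 44r.
Middle (r from 0 to 7): 1078.
Outer (θ): 2156π.

Therefore the triple integral equals 2156π.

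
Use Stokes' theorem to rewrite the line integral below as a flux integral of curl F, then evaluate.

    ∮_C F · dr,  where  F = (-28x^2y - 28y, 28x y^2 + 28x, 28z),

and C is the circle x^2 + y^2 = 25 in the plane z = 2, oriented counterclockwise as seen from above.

Let S be the flat disk x^2 + y^2 ≤ 25 in the plane z = 2, with upward unit normal n̂ = ẑ. By Stokes' theorem,

    ∮_C F · dr = ∬_S (∇ × F) · n̂ dS = ∬_D (curl F)_z dA,

where D is the disk x^2 + y^2 ≤ 25.

Compute the curl of F = (-28x^2y - 28y, 28x y^2 + 28x, 28z):
    (∇ × F)_x = ∂F_z/∂y - ∂F_y/∂z = 0,
    (∇ × F)_y = ∂F_x/∂z - ∂F_z/∂x = 0,
    (∇ × F)_z = ∂F_y/∂x - ∂F_x/∂y = 28x^2 + 28y^2 + 56.

On z = 2, (curl F)_z = 28x^2 + 28y^2 + 56.

Convert to polar (x = r cos θ, y = r sin θ, dA = r dr dθ); the integrand becomes 28r^2 + 56, so

    ∬_D (curl F)_z dA = ∫_0^{2π} ∫_0^{5} (28r^2 + 56) · r dr dθ.

Inner (r from 0 to 5): 5075.
Outer (θ from 0 to 2π): 10150π.

Therefore ∮_C F · dr = 10150π.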